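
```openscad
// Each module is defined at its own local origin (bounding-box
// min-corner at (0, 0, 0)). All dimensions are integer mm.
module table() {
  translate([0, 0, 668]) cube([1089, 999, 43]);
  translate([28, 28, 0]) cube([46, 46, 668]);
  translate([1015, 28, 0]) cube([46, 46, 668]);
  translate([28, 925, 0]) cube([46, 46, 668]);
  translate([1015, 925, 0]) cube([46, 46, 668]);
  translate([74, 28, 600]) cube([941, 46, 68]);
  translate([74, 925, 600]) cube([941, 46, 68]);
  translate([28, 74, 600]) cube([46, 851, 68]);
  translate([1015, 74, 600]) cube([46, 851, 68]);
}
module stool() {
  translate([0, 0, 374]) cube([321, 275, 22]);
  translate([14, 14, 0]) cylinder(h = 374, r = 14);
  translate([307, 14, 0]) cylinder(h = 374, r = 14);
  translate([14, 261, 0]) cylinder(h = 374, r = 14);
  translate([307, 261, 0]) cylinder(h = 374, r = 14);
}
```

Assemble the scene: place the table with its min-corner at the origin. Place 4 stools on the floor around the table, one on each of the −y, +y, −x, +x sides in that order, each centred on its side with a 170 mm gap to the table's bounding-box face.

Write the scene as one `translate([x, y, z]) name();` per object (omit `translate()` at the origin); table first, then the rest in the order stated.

table();
translate([384, -445, 0]) stool();
translate([384, 1169, 0]) stool();
translate([-491, 362, 0]) stool();
translate([1259, 362, 0]) stool();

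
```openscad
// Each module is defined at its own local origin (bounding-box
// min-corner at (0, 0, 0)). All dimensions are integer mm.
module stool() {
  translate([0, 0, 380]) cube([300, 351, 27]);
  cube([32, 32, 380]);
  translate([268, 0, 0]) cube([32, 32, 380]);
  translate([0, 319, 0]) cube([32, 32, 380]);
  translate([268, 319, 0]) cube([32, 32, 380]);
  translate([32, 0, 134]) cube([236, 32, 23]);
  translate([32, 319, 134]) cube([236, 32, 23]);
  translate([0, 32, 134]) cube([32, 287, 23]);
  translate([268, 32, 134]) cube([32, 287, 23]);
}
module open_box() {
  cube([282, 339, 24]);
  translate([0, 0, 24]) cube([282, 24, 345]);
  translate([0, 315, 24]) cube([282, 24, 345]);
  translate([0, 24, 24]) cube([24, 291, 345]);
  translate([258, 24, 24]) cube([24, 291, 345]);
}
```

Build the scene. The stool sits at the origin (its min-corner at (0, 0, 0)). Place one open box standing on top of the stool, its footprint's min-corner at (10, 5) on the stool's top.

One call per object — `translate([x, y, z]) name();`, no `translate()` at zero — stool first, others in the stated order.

stool();
translate([10, 5, 407]) open_box();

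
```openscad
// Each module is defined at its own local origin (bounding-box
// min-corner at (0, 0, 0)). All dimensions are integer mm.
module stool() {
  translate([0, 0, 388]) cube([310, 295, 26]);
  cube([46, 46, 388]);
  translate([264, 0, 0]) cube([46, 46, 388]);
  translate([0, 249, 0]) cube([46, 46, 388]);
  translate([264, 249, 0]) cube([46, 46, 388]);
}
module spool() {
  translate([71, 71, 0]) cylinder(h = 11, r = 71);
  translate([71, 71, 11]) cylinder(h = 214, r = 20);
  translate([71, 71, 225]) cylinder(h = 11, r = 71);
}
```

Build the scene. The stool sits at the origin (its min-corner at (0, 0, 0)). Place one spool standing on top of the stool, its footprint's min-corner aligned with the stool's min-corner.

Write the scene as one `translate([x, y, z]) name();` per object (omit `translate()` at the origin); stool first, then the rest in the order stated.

stool();
translate([0, 0, 414]) spool();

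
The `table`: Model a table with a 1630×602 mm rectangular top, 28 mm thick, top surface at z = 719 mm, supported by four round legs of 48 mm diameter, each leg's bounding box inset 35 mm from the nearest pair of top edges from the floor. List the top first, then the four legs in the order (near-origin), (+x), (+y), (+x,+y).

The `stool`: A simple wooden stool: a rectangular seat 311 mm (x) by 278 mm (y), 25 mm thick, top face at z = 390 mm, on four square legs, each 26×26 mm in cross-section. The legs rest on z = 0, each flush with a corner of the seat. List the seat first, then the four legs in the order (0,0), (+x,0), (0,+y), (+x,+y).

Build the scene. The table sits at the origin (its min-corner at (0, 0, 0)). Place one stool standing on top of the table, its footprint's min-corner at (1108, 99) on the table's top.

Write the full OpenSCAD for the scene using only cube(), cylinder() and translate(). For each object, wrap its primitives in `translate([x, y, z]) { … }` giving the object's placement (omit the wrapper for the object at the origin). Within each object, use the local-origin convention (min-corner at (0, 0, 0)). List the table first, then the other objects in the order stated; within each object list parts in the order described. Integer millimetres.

translate([0, 0, 691]) cube([1630, 602, 28]);
translate([59, 59, 0]) cylinder(h = 691, r = 24);
translate([1571, 59, 0]) cylinder(h = 691, r = 24);
translate([59, 543, 0]) cylinder(h = 691, r = 24);
translate([1571, 543, 0]) cylinder(h = 691, r = 24);
translate([1108, 99, 719]) {
  translate([0, 0, 365]) cube([311, 278, 25]);
  cube([26, 26, 365]);
  translate([285, 0, 0]) cube([26, 26, 365]);
  translate([0, 252, 0]) cube([26, 26, 365]);
  translate([285, 252, 0]) cube([26, 26, 365]);
}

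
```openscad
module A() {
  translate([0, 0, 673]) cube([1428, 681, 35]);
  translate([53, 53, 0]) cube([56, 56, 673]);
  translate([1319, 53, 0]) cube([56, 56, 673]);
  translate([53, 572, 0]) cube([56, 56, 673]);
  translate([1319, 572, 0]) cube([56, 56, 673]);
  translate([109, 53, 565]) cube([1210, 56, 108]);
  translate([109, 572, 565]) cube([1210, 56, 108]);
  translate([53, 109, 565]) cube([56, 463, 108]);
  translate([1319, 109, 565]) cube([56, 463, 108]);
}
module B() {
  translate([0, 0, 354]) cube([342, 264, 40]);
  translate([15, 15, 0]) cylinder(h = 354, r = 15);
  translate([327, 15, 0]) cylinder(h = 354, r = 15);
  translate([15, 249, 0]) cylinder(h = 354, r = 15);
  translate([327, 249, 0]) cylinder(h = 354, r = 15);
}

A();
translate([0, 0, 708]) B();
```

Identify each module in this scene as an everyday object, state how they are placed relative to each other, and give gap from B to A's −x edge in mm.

The stool's min-x is at 0; the table's min-x is 0; gap = 0 mm.

A is a table. B is a stool. The stool is on top of the table. The gap from the stool to the table's −x edge is 0 mm.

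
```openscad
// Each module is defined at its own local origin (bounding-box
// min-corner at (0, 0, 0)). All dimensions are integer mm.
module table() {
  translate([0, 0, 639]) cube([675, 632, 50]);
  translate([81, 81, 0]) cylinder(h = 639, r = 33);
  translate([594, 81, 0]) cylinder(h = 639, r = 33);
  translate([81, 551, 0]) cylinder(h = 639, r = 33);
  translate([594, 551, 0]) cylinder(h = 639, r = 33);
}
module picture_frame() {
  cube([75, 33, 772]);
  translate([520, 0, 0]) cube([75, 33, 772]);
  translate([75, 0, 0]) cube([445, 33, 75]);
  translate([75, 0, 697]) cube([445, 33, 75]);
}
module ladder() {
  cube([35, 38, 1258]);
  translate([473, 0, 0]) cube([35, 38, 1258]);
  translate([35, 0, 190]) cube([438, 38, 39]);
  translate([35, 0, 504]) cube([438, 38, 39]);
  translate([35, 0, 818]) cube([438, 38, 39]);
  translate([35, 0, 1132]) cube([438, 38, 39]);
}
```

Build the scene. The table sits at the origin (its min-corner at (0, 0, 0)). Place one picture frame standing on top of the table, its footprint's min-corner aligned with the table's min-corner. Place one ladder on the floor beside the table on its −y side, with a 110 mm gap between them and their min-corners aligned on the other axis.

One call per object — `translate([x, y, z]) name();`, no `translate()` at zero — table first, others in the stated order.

table();
translate([0, 0, 689]) picture_frame();
translate([0, -148, 0]) ladder();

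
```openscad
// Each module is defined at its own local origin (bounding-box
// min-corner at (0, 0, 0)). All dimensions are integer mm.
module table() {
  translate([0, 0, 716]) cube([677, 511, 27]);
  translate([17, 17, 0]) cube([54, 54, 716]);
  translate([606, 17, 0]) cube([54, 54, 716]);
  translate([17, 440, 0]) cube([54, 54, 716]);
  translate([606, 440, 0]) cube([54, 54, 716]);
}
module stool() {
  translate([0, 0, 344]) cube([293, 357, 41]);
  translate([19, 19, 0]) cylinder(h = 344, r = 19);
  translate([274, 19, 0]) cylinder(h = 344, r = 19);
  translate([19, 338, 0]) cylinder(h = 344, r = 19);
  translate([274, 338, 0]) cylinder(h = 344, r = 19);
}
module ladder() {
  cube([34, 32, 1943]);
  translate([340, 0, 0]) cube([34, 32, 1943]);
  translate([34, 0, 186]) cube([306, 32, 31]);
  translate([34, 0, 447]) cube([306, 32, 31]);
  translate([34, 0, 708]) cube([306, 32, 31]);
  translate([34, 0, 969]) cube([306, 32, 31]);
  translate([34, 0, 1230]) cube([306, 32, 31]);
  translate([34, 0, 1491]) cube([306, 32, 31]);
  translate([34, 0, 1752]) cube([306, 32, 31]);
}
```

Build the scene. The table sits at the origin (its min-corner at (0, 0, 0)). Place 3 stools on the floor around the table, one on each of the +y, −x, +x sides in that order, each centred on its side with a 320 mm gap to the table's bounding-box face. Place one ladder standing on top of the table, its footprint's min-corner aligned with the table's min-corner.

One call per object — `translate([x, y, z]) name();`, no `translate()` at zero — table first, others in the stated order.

table();
translate([192, 831, 0]) stool();
translate([-613, 77, 0]) stool();
translate([997, 77, 0]) stool();
translate([0, 0, 743]) ladder();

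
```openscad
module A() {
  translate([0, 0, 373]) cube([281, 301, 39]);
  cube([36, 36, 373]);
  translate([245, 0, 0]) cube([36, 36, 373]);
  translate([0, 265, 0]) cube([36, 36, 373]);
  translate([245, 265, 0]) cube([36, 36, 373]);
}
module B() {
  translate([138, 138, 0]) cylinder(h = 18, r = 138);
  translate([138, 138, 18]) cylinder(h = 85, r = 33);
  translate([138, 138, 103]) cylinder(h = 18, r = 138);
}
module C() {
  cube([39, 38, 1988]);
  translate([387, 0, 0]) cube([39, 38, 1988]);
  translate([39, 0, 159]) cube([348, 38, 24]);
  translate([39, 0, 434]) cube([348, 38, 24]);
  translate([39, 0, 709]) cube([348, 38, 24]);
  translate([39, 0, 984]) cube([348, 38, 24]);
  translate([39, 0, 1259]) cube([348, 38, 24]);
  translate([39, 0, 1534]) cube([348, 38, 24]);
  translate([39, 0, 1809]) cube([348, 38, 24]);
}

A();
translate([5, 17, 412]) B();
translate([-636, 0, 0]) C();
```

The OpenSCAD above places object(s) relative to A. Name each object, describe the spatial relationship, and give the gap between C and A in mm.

A is a stool. B is a spool. C is a ladder. The spool is on top of the stool. The ladder is on the floor beside the stool on its −x side. The gap between the ladder and the stool is 210 mm.

The ladder's nearest face is 210 mm from the stool's −x face.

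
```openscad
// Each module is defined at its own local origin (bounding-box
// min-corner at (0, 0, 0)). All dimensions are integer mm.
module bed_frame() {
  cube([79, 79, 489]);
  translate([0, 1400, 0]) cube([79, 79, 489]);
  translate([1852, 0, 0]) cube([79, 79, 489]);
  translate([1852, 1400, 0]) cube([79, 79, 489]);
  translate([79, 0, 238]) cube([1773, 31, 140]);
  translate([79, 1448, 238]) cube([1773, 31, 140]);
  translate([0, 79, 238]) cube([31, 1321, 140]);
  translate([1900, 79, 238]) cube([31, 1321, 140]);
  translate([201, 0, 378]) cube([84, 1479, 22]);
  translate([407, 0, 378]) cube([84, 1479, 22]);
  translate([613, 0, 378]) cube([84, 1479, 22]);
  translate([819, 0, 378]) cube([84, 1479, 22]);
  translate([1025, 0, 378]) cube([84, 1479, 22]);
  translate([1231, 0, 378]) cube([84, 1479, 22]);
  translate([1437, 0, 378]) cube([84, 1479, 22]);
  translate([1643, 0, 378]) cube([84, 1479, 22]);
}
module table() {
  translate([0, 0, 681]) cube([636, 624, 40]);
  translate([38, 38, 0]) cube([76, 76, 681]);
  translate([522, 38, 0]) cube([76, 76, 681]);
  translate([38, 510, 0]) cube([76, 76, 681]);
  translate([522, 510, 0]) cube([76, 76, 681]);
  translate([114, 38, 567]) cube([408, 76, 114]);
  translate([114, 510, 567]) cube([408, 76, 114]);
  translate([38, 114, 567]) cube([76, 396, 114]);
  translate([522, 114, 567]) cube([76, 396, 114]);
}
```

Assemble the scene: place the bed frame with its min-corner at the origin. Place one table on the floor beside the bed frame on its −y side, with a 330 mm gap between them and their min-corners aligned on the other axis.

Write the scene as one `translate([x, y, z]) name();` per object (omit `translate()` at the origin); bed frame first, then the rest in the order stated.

bed_frame();
translate([0, -954, 0]) table();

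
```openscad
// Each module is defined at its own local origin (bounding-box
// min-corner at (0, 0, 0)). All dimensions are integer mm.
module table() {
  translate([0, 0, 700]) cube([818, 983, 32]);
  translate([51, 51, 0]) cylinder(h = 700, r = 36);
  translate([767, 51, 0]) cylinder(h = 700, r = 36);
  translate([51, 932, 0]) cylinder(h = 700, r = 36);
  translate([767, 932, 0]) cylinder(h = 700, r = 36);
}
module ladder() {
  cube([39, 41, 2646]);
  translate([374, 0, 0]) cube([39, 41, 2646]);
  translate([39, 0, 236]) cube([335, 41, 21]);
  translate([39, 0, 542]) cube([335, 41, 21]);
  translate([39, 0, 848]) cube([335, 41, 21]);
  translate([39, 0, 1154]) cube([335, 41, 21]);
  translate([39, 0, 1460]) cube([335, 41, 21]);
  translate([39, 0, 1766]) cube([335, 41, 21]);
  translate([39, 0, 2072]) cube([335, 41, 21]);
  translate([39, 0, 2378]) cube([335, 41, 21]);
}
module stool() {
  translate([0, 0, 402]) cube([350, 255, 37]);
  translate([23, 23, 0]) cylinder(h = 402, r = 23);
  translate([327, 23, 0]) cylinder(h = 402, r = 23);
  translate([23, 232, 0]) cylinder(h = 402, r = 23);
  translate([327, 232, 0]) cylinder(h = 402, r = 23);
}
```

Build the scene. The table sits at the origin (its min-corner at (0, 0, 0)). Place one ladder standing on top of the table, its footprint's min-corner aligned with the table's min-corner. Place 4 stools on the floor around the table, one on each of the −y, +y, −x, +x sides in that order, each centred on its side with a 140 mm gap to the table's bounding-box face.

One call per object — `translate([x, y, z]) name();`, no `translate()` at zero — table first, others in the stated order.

table();
translate([0, 0, 732]) ladder();
translate([234, -395, 0]) stool();
translate([234, 1123, 0]) stool();
translate([-490, 364, 0]) stool();
translate([958, 364, 0]) stool();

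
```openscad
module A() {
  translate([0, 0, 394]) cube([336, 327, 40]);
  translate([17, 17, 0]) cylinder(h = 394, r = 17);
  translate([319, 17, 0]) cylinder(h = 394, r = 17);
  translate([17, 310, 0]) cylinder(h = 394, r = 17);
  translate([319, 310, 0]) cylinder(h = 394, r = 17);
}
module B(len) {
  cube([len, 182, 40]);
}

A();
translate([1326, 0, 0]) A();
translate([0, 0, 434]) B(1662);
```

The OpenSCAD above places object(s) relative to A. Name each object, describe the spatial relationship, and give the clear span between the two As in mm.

A is a stool. B is a beam. A beam spans the tops of two stools. The clear span between the two stools is 990 mm.

Second stool starts at x = 1326; first ends at x = 336; clear span = 1326 − 336 = 990 mm.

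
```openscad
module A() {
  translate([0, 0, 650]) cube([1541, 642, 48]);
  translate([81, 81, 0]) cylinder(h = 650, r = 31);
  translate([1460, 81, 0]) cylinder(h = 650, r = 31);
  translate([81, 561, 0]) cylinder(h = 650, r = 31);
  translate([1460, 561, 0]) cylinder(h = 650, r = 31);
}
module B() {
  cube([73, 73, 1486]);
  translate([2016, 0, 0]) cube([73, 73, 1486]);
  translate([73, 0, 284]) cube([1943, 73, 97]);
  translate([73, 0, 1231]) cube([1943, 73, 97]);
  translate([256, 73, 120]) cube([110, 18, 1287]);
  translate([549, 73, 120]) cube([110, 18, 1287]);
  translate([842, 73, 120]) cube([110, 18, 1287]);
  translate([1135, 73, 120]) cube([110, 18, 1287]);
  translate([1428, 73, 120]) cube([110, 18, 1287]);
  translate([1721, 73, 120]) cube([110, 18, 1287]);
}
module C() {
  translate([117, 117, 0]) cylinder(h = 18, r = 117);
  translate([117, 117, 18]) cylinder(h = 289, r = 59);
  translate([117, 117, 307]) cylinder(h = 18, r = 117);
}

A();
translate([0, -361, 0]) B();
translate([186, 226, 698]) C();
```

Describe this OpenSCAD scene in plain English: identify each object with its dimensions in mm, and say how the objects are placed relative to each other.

A is a table with a 1541×642 mm rectangular top, 48 mm thick, top surface at z = 698 mm, supported by four round legs of 62 mm diameter, each leg's bounding box inset 50 mm from the nearest pair of top edges, running from the floor.

B is a fence section. Two 73×73 mm posts, 1486 mm tall, stand on the floor with a clear span of 1943 mm between their inner faces. Two horizontal rails of 73×97 mm section span the gap between the posts with their undersides at z = 284 mm and z = 1231 mm, flush with the posts' −y face. 6 pickets, each 110 mm wide, 18 mm thick and 1287 mm tall, are fixed to the +y face of the rails with their bottoms at z = 120 mm, evenly spaced across the span with equal gaps (rounded down to the nearest mm) at the −x end and between each pair — any rounding remainder accumulates at the +x end.

C is a spool: two coaxial disc flanges of radius 117 mm and thickness 18 mm, joined by a core cylinder of radius 59 mm and height 289 mm. The lower flange rests on z = 0 and the three cylinders share a vertical axis.

The fence section is on the floor beside the table on its −y side. The spool is on top of the table.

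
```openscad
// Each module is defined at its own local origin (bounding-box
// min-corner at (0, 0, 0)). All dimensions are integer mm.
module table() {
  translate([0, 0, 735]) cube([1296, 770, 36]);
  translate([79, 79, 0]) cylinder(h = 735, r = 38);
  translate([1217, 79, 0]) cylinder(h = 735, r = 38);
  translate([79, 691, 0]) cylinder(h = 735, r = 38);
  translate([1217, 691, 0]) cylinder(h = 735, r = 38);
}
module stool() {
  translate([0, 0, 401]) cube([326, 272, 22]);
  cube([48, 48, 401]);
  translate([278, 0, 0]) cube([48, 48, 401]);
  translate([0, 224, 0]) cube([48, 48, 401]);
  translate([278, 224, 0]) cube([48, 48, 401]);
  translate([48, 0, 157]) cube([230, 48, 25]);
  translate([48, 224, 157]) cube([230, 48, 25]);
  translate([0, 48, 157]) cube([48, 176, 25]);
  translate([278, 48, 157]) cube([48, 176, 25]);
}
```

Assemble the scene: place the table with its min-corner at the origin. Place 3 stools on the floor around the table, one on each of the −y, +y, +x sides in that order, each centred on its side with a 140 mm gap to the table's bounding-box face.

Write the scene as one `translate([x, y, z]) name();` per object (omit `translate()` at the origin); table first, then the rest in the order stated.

table();
translate([485, -412, 0]) stool();
translate([485, 910, 0]) stool();
translate([1436, 249, 0]) stool();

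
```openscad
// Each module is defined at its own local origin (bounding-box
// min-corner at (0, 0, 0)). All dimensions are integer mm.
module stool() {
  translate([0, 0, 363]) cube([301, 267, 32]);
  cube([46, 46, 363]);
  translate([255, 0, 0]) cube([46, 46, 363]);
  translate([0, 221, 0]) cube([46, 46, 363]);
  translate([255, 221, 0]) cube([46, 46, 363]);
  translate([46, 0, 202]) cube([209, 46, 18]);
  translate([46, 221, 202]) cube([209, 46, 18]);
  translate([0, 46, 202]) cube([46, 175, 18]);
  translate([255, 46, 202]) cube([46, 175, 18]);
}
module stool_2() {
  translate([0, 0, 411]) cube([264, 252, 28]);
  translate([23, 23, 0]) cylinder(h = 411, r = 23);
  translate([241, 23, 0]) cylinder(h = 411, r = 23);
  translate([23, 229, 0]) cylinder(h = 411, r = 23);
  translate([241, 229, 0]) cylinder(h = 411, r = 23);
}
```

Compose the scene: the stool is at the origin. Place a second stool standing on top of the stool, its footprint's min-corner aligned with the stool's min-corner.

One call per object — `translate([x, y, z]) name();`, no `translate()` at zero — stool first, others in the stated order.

stool();
translate([0, 0, 395]) stool_2();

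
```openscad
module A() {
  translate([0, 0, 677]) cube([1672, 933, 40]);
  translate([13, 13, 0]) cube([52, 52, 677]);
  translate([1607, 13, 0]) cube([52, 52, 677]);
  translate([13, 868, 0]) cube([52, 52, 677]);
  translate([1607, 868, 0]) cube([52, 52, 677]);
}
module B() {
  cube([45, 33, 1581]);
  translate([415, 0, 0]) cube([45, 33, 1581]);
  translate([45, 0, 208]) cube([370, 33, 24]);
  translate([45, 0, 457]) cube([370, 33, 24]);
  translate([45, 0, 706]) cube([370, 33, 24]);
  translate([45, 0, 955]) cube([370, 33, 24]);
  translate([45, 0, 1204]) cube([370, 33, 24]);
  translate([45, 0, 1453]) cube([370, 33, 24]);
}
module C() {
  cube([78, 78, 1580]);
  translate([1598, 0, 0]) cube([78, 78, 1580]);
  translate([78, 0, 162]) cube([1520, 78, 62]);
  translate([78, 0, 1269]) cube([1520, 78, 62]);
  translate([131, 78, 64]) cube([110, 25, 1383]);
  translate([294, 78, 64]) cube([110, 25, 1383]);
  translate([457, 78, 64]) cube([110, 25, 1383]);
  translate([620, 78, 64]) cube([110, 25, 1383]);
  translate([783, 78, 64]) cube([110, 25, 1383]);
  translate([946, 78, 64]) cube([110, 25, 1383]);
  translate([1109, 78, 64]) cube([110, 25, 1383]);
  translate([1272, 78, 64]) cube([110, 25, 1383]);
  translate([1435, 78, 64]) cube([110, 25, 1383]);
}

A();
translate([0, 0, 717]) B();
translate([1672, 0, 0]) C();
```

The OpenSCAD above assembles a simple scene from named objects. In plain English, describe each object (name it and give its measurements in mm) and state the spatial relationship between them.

A is a table: top 1672 mm (x) × 933 mm (y), 40 mm thick, upper face at z = 717 mm, on four 52×52 mm square legs, each inset 13 mm from the nearest pair of top edges, running from z = 0 to the bottom of the top.

B is a straight ladder. Two 45×33 mm vertical rails, 1581 mm tall, stand 460 mm apart (outside-to-outside) with their front faces coplanar on the −y side. 6 rungs, each 33 mm deep and 24 mm tall, span between the inner faces of the rails, front faces flush with the rails. The lowest rung's underside is at z = 208 mm and rungs are spaced 249 mm apart (underside to underside).

C is a fence section. Two 78×78 mm posts, 1580 mm tall, stand on the floor with a clear span of 1520 mm between their inner faces. Two horizontal rails of 78×62 mm section span the gap between the posts with their undersides at z = 162 mm and z = 1269 mm, flush with the posts' −y face. 9 pickets, each 110 mm wide, 25 mm thick and 1383 mm tall, are fixed to the +y face of the rails with their bottoms at z = 64 mm, evenly spaced across the span with equal gaps (rounded down to the nearest mm) at the −x end and between each pair — any rounding remainder accumulates at the +x end.

The ladder is on top of the table. The fence section is against the table's +x side, with their −y faces flush.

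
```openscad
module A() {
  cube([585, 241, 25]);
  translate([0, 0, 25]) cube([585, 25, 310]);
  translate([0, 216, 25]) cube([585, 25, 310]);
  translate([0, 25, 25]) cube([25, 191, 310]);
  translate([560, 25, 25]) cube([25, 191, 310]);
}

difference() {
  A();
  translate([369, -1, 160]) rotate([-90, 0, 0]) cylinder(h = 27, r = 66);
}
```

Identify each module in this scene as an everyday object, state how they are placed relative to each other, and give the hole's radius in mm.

The subtracted cylinder has r = 66 mm.

A is an open box. The open box has a circular hole through its front wall. The hole's radius is 66 mm.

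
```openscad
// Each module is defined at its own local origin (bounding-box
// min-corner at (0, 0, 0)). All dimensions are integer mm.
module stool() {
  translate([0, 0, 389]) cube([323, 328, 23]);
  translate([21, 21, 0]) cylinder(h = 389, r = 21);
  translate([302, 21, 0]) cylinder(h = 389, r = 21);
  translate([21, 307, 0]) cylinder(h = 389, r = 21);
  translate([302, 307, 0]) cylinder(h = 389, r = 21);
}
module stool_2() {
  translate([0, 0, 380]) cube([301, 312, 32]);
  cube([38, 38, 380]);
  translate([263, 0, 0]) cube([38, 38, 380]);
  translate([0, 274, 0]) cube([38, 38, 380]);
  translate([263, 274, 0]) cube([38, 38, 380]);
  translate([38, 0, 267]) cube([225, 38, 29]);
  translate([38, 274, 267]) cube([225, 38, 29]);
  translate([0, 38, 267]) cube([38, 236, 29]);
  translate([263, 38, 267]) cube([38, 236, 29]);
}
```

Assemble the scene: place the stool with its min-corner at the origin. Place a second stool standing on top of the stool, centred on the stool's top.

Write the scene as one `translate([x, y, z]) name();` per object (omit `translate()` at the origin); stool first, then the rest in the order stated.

stool();
translate([11, 8, 412]) stool_2();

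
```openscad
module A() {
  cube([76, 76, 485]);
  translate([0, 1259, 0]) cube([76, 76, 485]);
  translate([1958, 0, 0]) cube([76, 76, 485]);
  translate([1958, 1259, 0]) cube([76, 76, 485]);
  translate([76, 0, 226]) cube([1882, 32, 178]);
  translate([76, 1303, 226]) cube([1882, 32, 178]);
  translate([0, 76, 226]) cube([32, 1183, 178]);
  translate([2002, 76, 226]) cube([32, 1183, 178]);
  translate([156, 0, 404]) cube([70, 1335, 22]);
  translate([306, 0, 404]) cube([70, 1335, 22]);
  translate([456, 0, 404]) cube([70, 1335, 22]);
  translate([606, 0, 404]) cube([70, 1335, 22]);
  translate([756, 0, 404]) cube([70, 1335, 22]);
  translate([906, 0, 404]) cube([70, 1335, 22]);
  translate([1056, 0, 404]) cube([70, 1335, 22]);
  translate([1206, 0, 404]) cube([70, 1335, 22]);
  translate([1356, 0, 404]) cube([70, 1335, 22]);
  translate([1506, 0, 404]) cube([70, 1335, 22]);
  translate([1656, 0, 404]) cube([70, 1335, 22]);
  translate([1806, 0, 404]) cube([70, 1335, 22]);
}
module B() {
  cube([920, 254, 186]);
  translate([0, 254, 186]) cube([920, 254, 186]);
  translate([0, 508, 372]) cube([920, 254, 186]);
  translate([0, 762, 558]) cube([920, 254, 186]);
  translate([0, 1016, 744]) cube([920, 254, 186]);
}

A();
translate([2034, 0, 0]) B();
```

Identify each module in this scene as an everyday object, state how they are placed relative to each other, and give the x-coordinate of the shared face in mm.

A is a bed frame. B is a staircase. The staircase is against the bed frame's +x side, with their −y faces flush. The x-coordinate of the shared face is 2034 mm.

The bed frame's +x face and the staircase's −x face are both at x = 2034 mm.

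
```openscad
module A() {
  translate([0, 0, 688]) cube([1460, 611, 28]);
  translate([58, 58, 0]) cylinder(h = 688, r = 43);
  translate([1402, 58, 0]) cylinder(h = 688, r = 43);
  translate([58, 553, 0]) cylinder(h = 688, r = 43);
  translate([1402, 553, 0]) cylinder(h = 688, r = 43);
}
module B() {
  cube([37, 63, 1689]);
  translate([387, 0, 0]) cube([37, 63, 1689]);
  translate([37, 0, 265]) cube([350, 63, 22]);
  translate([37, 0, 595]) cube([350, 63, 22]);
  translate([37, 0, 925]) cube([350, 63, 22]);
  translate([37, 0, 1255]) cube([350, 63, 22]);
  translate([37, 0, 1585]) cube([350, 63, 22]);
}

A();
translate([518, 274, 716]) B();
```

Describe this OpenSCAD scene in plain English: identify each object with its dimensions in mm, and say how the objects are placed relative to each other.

A is a table: top 1460 mm (x) × 611 mm (y), 28 mm thick, upper face at z = 716 mm, on four round legs of 86 mm diameter, each leg's bounding box inset 15 mm from the nearest pair of top edges, running from z = 0 to the bottom of the top.

B is a straight ladder. Two 37×63 mm vertical rails, 1689 mm tall, stand 424 mm apart (outside-to-outside) with their front faces coplanar on the −y side. 5 rungs, each 63 mm deep and 22 mm tall, span between the inner faces of the rails, front faces flush with the rails. The lowest rung's underside is at z = 265 mm and rungs are spaced 330 mm apart (underside to underside).

The ladder is on top of the table, centred.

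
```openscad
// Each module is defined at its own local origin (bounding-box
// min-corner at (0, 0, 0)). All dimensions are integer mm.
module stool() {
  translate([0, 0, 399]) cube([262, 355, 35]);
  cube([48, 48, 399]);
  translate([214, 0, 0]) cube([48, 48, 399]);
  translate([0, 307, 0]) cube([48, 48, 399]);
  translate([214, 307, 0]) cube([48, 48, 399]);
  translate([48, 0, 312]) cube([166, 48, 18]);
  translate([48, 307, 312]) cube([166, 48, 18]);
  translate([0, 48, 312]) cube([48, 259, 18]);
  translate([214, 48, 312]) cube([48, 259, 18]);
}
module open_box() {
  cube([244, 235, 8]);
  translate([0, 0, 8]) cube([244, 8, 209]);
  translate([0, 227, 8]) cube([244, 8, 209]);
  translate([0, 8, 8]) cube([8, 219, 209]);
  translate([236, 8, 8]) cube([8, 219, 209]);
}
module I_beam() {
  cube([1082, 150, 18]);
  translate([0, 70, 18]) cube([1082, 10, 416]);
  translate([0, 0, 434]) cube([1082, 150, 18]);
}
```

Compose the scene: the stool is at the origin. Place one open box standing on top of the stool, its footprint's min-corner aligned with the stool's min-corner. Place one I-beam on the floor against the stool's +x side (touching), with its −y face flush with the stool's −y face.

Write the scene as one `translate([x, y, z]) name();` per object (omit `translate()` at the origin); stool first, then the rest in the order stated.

stool();
translate([0, 0, 434]) open_box();
translate([262, 0, 0]) I_beam();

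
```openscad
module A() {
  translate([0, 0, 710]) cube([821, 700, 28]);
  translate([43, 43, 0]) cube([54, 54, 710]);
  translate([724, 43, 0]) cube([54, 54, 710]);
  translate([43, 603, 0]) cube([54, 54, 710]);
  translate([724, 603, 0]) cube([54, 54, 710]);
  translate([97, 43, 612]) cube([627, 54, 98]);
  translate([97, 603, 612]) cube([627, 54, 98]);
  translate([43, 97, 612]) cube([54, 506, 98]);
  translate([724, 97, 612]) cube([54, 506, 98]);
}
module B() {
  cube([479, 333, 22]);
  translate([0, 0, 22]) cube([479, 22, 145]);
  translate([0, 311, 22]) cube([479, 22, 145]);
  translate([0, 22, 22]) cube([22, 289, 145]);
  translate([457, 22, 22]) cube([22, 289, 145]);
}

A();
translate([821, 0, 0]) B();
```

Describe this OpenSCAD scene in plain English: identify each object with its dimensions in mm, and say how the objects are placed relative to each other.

A is a rectangular dining table. The top is 821×700×28 mm with its upper surface at z = 738 mm. It stands on four 54×54 mm square legs, each inset 43 mm from the nearest pair of top edges, running from the floor to the underside of the top. Four apron rails, 54 mm thick and 98 mm tall, run between adjacent legs with their top edges flush with the underside of the top and their outer faces flush with the legs' outer faces.

B is an open-topped rectangular box: outside dimensions 479×333×167 mm, with a uniform wall and base thickness of 22 mm. The base is a full 479×333 slab on the floor; four walls sit on top of the base. The front and back walls (the −y and +y sides) span the full width; the two side walls fit between them.

The open box is against the table's +x side, with their −y faces flush.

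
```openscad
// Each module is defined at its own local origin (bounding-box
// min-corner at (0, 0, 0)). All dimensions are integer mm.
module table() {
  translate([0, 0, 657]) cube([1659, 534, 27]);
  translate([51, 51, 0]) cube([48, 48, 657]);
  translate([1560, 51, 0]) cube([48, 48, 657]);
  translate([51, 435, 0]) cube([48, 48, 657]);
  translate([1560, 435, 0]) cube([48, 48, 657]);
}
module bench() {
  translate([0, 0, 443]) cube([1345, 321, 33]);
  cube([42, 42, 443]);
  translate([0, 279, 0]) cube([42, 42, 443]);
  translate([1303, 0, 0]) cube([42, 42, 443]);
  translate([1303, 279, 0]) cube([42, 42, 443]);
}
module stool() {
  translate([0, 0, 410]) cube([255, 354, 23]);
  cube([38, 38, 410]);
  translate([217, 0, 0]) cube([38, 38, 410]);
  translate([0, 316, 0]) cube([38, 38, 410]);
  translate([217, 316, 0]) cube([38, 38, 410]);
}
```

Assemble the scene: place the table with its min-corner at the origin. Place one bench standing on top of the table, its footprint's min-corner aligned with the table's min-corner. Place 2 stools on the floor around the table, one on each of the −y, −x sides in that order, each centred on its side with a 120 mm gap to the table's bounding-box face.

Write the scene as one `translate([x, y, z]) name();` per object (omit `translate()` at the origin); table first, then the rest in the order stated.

table();
translate([0, 0, 684]) bench();
translate([702, -474, 0]) stool();
translate([-375, 90, 0]) stool();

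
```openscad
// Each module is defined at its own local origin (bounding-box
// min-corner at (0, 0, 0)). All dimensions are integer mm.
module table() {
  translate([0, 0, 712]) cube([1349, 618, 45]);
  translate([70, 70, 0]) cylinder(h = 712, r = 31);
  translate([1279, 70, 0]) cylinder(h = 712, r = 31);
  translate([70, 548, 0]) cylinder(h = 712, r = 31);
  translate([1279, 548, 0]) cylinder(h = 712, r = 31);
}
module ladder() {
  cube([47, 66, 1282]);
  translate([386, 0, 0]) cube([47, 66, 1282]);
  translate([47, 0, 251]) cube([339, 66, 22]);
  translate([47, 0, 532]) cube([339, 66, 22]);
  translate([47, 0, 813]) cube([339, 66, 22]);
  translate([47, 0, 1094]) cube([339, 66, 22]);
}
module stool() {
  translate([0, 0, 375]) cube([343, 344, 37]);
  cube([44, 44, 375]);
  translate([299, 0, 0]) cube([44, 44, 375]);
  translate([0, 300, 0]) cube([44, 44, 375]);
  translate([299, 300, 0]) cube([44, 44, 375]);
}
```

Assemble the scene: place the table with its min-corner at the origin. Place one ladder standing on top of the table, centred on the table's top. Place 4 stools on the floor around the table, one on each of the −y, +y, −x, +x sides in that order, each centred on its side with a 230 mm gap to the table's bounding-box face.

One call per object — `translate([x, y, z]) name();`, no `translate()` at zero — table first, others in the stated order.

table();
translate([458, 276, 757]) ladder();
translate([503, -574, 0]) stool();
translate([503, 848, 0]) stool();
translate([-573, 137, 0]) stool();
translate([1579, 137, 0]) stool();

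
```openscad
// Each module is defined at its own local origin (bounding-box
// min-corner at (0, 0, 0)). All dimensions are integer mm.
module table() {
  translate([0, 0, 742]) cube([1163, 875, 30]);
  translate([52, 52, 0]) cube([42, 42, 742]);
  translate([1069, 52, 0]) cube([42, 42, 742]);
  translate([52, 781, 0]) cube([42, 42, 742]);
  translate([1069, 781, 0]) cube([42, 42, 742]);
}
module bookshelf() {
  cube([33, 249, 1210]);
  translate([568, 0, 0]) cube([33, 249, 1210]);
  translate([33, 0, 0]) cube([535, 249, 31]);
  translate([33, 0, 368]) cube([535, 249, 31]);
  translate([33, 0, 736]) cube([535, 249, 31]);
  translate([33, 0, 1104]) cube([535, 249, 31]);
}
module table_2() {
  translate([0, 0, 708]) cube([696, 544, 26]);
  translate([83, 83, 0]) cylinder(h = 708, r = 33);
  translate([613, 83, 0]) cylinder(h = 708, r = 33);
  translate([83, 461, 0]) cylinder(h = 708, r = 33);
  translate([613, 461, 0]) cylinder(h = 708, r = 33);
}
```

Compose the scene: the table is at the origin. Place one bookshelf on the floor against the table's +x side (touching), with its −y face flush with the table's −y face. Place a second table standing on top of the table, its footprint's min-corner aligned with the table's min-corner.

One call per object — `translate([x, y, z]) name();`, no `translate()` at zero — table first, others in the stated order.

table();
translate([1163, 0, 0]) bookshelf();
translate([0, 0, 772]) table_2();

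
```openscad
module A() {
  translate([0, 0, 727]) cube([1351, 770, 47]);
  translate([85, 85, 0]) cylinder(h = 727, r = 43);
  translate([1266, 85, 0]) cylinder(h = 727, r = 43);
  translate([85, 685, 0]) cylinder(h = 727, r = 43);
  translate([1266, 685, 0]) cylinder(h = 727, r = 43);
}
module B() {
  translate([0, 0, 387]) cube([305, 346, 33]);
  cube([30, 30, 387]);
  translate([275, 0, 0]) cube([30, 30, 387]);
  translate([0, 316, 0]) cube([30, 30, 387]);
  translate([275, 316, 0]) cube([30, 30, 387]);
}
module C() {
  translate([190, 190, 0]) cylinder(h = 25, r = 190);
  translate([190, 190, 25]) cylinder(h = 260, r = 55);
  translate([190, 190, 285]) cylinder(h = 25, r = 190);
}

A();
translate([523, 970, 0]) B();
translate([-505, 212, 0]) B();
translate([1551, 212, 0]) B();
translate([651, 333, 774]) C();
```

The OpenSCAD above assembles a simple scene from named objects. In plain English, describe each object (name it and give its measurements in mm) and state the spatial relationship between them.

A is a table with a 1351×770 mm rectangular top, 47 mm thick, top surface at z = 774 mm, supported by four round legs of 86 mm diameter, each leg's bounding box inset 42 mm from the nearest pair of top edges, running from the floor.

B is a four-legged stool. The seat is a 305×346×33 mm slab whose top surface is at z = 420 mm; four square legs, each 30×30 mm in cross-section, run from the floor (z = 0) to the underside of the seat, each flush with a corner of the seat.

C is a spool: two coaxial disc flanges of radius 190 mm and thickness 25 mm, joined by a core cylinder of radius 55 mm and height 260 mm. The lower flange rests on z = 0 and the three cylinders share a vertical axis.

Three stools sit around the table at the +y, −x, +x sides. The spool is on top of the table.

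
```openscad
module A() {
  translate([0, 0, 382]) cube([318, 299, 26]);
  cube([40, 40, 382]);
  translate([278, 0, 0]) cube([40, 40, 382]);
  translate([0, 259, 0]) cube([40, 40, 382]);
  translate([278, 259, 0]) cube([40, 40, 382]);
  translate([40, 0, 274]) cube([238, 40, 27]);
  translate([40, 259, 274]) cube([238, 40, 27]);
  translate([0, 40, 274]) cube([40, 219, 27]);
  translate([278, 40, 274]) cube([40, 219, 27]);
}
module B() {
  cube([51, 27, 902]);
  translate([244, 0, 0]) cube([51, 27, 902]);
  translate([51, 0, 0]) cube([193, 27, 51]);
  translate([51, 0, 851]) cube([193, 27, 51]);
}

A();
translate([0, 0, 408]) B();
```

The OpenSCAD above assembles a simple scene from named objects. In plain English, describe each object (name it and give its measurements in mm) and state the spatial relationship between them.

A is a four-legged stool. The seat is a 318×299×26 mm slab whose top surface is at z = 408 mm; four square legs, each 40×40 mm in cross-section, run from the floor (z = 0) to the underside of the seat, each flush with a corner of the seat. Four stretchers, 40 mm wide and 27 mm tall, connect adjacent legs with their undersides at z = 274 mm, each running between the inner faces of the legs it joins and aligned with the legs' outer faces on the other axis.

B is a rectangular picture frame lying in the x–z plane (depth along y). The opening is 193 mm wide (x) by 800 mm tall (z), surrounded by a border 51 mm wide on all four sides. The frame is 27 mm deep and is made of two full-height vertical stiles with two horizontal rails fitted between them.

The picture frame is on top of the stool.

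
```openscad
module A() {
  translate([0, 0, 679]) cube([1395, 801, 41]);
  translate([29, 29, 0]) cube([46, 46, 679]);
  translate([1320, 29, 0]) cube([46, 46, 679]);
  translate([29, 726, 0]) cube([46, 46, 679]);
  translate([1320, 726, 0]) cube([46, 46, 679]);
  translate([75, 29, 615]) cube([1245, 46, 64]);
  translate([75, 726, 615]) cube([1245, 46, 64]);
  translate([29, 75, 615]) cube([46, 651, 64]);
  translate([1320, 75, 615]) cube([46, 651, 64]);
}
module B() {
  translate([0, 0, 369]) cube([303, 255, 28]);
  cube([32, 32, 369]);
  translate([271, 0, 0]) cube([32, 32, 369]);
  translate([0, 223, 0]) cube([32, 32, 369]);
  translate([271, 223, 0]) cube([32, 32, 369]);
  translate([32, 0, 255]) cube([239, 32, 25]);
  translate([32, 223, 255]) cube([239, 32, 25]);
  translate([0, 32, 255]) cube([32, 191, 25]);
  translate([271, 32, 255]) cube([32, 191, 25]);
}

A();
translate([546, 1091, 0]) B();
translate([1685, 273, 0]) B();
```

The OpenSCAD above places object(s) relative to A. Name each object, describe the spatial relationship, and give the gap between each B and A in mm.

A is a table. B is a stool. Two stools sit around the table at the +y, +x sides. The gap between each stool and the table is 290 mm.

Each stool's nearest face is 290 mm from the table's bounding box.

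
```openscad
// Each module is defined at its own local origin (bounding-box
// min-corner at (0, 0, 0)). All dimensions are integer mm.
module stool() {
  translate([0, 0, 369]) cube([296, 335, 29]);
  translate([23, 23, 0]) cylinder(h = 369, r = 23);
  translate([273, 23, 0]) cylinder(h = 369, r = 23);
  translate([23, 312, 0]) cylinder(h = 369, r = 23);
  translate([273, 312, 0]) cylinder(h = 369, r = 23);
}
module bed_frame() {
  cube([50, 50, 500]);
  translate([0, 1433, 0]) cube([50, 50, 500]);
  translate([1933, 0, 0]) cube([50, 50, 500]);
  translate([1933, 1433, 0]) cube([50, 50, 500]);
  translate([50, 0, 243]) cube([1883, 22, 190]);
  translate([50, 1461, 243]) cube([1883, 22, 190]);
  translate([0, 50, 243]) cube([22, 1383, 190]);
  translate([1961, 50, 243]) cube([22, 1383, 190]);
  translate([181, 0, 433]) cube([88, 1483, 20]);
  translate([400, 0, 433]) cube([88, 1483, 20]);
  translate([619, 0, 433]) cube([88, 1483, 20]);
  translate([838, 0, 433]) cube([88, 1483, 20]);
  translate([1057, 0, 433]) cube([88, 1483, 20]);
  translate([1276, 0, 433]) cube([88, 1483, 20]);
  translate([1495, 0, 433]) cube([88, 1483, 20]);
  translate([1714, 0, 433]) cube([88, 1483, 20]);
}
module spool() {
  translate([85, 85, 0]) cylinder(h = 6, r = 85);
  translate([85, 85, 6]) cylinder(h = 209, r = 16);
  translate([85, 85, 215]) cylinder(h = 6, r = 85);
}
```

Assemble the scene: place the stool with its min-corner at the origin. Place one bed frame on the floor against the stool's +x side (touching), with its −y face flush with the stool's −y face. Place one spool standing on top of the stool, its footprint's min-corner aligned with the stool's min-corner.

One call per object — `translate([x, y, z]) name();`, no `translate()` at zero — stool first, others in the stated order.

stool();
translate([296, 0, 0]) bed_frame();
translate([0, 0, 398]) spool();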